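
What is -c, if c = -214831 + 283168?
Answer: -68337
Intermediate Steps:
c = 68337
-c = -1*68337 = -68337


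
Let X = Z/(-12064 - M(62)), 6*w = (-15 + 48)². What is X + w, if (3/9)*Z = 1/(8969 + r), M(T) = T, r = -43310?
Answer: 12596673722/69403161 ≈ 181.50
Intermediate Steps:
Z = -1/11447 (Z = 3/(8969 - 43310) = 3/(-34341) = 3*(-1/34341) = -1/11447 ≈ -8.7359e-5)
w = 363/2 (w = (-15 + 48)²/6 = (⅙)*33² = (⅙)*1089 = 363/2 ≈ 181.50)
X = 1/138806322 (X = -1/(11447*(-12064 - 1*62)) = -1/(11447*(-12064 - 62)) = -1/11447/(-12126) = -1/11447*(-1/12126) = 1/138806322 ≈ 7.2043e-9)
X + w = 1/138806322 + 363/2 = 12596673722/69403161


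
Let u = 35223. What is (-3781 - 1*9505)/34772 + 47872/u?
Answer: 598316203/612387078 ≈ 0.97702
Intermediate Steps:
(-3781 - 1*9505)/34772 + 47872/u = (-3781 - 1*9505)/34772 + 47872/35223 = (-3781 - 9505)*(1/34772) + 47872*(1/35223) = -13286*1/34772 + 47872/35223 = -6643/17386 + 47872/35223 = 598316203/612387078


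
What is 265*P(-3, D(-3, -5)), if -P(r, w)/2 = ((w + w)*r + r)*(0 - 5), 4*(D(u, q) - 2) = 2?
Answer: -47700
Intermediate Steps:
D(u, q) = 5/2 (D(u, q) = 2 + (¼)*2 = 2 + ½ = 5/2)
P(r, w) = 10*r + 20*r*w (P(r, w) = -2*((w + w)*r + r)*(0 - 5) = -2*((2*w)*r + r)*(-5) = -2*(2*r*w + r)*(-5) = -2*(r + 2*r*w)*(-5) = -2*(-5*r - 10*r*w) = 10*r + 20*r*w)
265*P(-3, D(-3, -5)) = 265*(10*(-3)*(1 + 2*(5/2))) = 265*(10*(-3)*(1 + 5)) = 265*(10*(-3)*6) = 265*(-180) = -47700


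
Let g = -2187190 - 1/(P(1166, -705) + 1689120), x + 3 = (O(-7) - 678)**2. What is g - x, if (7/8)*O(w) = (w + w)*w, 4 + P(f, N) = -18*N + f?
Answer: -4270275517797/1702972 ≈ -2.5075e+6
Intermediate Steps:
P(f, N) = -4 + f - 18*N (P(f, N) = -4 + (-18*N + f) = -4 + (f - 18*N) = -4 + f - 18*N)
O(w) = 16*w**2/7 (O(w) = 8*((w + w)*w)/7 = 8*((2*w)*w)/7 = 8*(2*w**2)/7 = 16*w**2/7)
x = 320353 (x = -3 + ((16/7)*(-7)**2 - 678)**2 = -3 + ((16/7)*49 - 678)**2 = -3 + (112 - 678)**2 = -3 + (-566)**2 = -3 + 320356 = 320353)
g = -3724723328681/1702972 (g = -2187190 - 1/((-4 + 1166 - 18*(-705)) + 1689120) = -2187190 - 1/((-4 + 1166 + 12690) + 1689120) = -2187190 - 1/(13852 + 1689120) = -2187190 - 1/1702972 = -3724723328681/1702972 ≈ -2.1872e+6)
g - x = -3724723328681/1702972 - 1*320353 = -3724723328681/1702972 - 320353 = -4270275517797/1702972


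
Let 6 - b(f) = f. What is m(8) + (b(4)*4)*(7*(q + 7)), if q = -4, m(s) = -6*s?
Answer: 120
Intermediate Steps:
b(f) = 6 - f
m(8) + (b(4)*4)*(7*(q + 7)) = -6*8 + ((6 - 1*4)*4)*(7*(-4 + 7)) = -48 + ((6 - 4)*4)*(7*3) = -48 + (2*4)*21 = -48 + 8*21 = -48 + 168 = 120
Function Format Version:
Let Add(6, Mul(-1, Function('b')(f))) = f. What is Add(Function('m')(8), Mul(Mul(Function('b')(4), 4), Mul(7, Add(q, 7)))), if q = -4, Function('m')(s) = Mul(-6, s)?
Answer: 120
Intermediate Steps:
Function('b')(f) = Add(6, Mul(-1, f))
Add(Function('m')(8), Mul(Mul(Function('b')(4), 4), Mul(7, Add(q, 7)))) = Add(Mul(-6, 8), Mul(Mul(Add(6, Mul(-1, 4)), 4), Mul(7, Add(-4, 7)))) = Add(-48, Mul(Mul(Add(6, -4), 4), Mul(7, 3))) = Add(-48, Mul(Mul(2, 4), 21)) = Add(-48, Mul(8, 21)) = Add(-48, 168) = 120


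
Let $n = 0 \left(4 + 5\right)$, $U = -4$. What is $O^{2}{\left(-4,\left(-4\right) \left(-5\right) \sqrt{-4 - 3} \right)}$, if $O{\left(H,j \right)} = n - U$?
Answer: $16$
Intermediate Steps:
$n = 0$ ($n = 0 \cdot 9 = 0$)
$O{\left(H,j \right)} = 4$ ($O{\left(H,j \right)} = 0 - -4 = 0 + 4 = 4$)
$O^{2}{\left(-4,\left(-4\right) \left(-5\right) \sqrt{-4 - 3} \right)} = 4^{2} = 16$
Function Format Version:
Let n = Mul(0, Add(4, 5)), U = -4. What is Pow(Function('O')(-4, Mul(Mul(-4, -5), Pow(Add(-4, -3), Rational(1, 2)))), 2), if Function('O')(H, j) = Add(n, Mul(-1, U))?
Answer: 16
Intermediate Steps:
n = 0 (n = Mul(0, 9) = 0)
Function('O')(H, j) = 4 (Function('O')(H, j) = Add(0, Mul(-1, -4)) = Add(0, 4) = 4)
Pow(Function('O')(-4, Mul(Mul(-4, -5), Pow(Add(-4, -3), Rational(1, 2)))), 2) = Pow(4, 2) = 16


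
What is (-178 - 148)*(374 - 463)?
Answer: 29014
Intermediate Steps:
(-178 - 148)*(374 - 463) = -326*(-89) = 29014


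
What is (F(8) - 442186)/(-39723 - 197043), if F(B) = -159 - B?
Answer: 147451/78922 ≈ 1.8683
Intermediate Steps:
(F(8) - 442186)/(-39723 - 197043) = ((-159 - 1*8) - 442186)/(-39723 - 197043) = ((-159 - 8) - 442186)/(-236766) = (-167 - 442186)*(-1/236766) = -442353*(-1/236766) = 147451/78922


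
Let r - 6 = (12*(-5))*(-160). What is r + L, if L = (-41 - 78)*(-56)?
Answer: 16270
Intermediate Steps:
L = 6664 (L = -119*(-56) = 6664)
r = 9606 (r = 6 + (12*(-5))*(-160) = 6 - 60*(-160) = 6 + 9600 = 9606)
r + L = 9606 + 6664 = 16270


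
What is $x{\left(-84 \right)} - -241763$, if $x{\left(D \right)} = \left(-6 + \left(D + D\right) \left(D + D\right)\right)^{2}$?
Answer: $796497287$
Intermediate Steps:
$x{\left(D \right)} = \left(-6 + 4 D^{2}\right)^{2}$ ($x{\left(D \right)} = \left(-6 + 2 D 2 D\right)^{2} = \left(-6 + 4 D^{2}\right)^{2}$)
$x{\left(-84 \right)} - -241763 = 4 \left(-3 + 2 \left(-84\right)^{2}\right)^{2} - -241763 = 4 \left(-3 + 2 \cdot 7056\right)^{2} + 241763 = 4 \left(-3 + 14112\right)^{2} + 241763 = 4 \cdot 14109^{2} + 241763 = 4 \cdot 199063881 + 241763 = 796255524 + 241763 = 796497287$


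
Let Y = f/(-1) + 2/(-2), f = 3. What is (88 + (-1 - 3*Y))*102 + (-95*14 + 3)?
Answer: 8771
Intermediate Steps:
Y = -4 (Y = 3/(-1) + 2/(-2) = 3*(-1) + 2*(-½) = -3 - 1 = -4)
(88 + (-1 - 3*Y))*102 + (-95*14 + 3) = (88 + (-1 - 3*(-4)))*102 + (-95*14 + 3) = (88 + (-1 + 12))*102 + (-1330 + 3) = (88 + 11)*102 - 1327 = 99*102 - 1327 = 10098 - 1327 = 8771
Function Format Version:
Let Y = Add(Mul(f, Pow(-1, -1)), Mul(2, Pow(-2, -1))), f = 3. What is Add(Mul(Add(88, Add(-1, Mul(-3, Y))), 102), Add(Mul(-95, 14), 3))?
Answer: 8771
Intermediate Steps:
Y = -4 (Y = Add(Mul(3, Pow(-1, -1)), Mul(2, Pow(-2, -1))) = Add(Mul(3, -1), Mul(2, Rational(-1, 2))) = Add(-3, -1) = -4)
Add(Mul(Add(88, Add(-1, Mul(-3, Y))), 102), Add(Mul(-95, 14), 3)) = Add(Mul(Add(88, Add(-1, Mul(-3, -4))), 102), Add(Mul(-95, 14), 3)) = Add(Mul(Add(88, Add(-1, 12)), 102), Add(-1330, 3)) = Add(Mul(Add(88, 11), 102), -1327) = Add(Mul(99, 102), -1327) = Add(10098, -1327) = 8771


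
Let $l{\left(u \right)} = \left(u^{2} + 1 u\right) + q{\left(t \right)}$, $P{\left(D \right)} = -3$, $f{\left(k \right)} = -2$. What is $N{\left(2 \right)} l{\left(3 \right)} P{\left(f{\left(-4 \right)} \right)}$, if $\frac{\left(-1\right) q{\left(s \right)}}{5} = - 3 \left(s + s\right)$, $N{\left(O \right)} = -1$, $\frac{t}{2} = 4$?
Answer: $756$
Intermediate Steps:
$t = 8$ ($t = 2 \cdot 4 = 8$)
$q{\left(s \right)} = 30 s$ ($q{\left(s \right)} = - 5 \left(- 3 \left(s + s\right)\right) = - 5 \left(- 3 \cdot 2 s\right) = - 5 \left(- 6 s\right) = 30 s$)
$l{\left(u \right)} = 240 + u + u^{2}$ ($l{\left(u \right)} = \left(u^{2} + 1 u\right) + 30 \cdot 8 = \left(u^{2} + u\right) + 240 = \left(u + u^{2}\right) + 240 = 240 + u + u^{2}$)
$N{\left(2 \right)} l{\left(3 \right)} P{\left(f{\left(-4 \right)} \right)} = - (240 + 3 + 3^{2}) \left(-3\right) = - (240 + 3 + 9) \left(-3\right) = \left(-1\right) 252 \left(-3\right) = \left(-252\right) \left(-3\right) = 756$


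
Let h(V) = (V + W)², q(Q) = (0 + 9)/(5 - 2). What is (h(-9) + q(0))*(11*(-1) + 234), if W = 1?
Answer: 14941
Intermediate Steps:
q(Q) = 3 (q(Q) = 9/3 = 9*(⅓) = 3)
h(V) = (1 + V)² (h(V) = (V + 1)² = (1 + V)²)
(h(-9) + q(0))*(11*(-1) + 234) = ((1 - 9)² + 3)*(11*(-1) + 234) = ((-8)² + 3)*(-11 + 234) = (64 + 3)*223 = 67*223 = 14941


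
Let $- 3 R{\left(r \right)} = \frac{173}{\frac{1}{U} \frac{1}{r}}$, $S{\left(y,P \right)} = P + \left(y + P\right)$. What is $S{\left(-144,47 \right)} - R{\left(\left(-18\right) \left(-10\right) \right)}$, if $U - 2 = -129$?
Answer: $-1318310$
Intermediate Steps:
$S{\left(y,P \right)} = y + 2 P$ ($S{\left(y,P \right)} = P + \left(P + y\right) = y + 2 P$)
$U = -127$ ($U = 2 - 129 = -127$)
$R{\left(r \right)} = \frac{21971 r}{3}$ ($R{\left(r \right)} = - \frac{173 \frac{1}{\frac{1}{-127} \frac{1}{r}}}{3} = - \frac{173 \frac{1}{\left(- \frac{1}{127}\right) \frac{1}{r}}}{3} = - \frac{173 \left(- 127 r\right)}{3} = - \frac{\left(-21971\right) r}{3} = \frac{21971 r}{3}$)
$S{\left(-144,47 \right)} - R{\left(\left(-18\right) \left(-10\right) \right)} = \left(-144 + 2 \cdot 47\right) - \frac{21971 \left(\left(-18\right) \left(-10\right)\right)}{3} = \left(-144 + 94\right) - \frac{21971}{3} \cdot 180 = -50 - 1318260 = -1318310$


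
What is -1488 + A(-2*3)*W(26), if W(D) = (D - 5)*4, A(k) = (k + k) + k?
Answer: -3000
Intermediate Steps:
A(k) = 3*k (A(k) = 2*k + k = 3*k)
W(D) = -20 + 4*D (W(D) = (-5 + D)*4 = -20 + 4*D)
-1488 + A(-2*3)*W(26) = -1488 + (3*(-2*3))*(-20 + 4*26) = -1488 + (3*(-6))*(-20 + 104) = -1488 - 18*84 = -1488 - 1512 = -3000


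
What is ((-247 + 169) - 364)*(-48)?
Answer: 21216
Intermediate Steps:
((-247 + 169) - 364)*(-48) = (-78 - 364)*(-48) = -442*(-48) = 21216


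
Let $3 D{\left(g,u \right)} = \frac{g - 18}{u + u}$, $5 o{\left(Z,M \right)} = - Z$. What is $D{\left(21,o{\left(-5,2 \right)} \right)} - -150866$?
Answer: $\frac{301733}{2} \approx 1.5087 \cdot 10^{5}$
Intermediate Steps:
$o{\left(Z,M \right)} = - \frac{Z}{5}$ ($o{\left(Z,M \right)} = \frac{\left(-1\right) Z}{5} = - \frac{Z}{5}$)
$D{\left(g,u \right)} = \frac{-18 + g}{6 u}$ ($D{\left(g,u \right)} = \frac{\left(g - 18\right) \frac{1}{u + u}}{3} = \frac{\left(-18 + g\right) \frac{1}{2 u}}{3} = \frac{\frac{1}{2} \frac{1}{u} \left(-18 + g\right)}{3} = \frac{-18 + g}{6 u}$)
$D{\left(21,o{\left(-5,2 \right)} \right)} - -150866 = \frac{-18 + 21}{6 \left(\left(- \frac{1}{5}\right) \left(-5\right)\right)} - -150866 = \frac{1}{6} \cdot 1^{-1} \cdot 3 + 150866 = \frac{1}{6} \cdot 1 \cdot 3 + 150866 = \frac{1}{2} + 150866 = \frac{301733}{2}$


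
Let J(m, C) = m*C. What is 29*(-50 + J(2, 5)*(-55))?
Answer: -17400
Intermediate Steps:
J(m, C) = C*m
29*(-50 + J(2, 5)*(-55)) = 29*(-50 + (5*2)*(-55)) = 29*(-50 + 10*(-55)) = 29*(-50 - 550) = 29*(-600) = -17400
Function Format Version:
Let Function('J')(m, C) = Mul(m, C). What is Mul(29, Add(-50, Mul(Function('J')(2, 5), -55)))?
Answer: -17400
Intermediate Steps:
Function('J')(m, C) = Mul(C, m)
Mul(29, Add(-50, Mul(Function('J')(2, 5), -55))) = Mul(29, Add(-50, Mul(Mul(5, 2), -55))) = Mul(29, Add(-50, Mul(10, -55))) = Mul(29, Add(-50, -550)) = Mul(29, -600) = -17400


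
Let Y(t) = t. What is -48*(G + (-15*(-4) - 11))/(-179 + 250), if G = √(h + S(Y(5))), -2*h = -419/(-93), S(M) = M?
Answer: -2352/71 - 8*√95046/2201 ≈ -34.247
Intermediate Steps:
h = -419/186 (h = -(-419)/(2*(-93)) = -(-419)*(-1)/(2*93) = -½*419/93 = -419/186 ≈ -2.2527)
G = √95046/186 (G = √(-419/186 + 5) = √(511/186) = √95046/186 ≈ 1.6575)
-48*(G + (-15*(-4) - 11))/(-179 + 250) = -48*(√95046/186 + (-15*(-4) - 11))/(-179 + 250) = -48*(√95046/186 + (60 - 11))/71 = -48*(√95046/186 + 49)/71 = -48*(49 + √95046/186)/71 = -48*(49/71 + √95046/13206) = -2352/71 - 8*√95046/2201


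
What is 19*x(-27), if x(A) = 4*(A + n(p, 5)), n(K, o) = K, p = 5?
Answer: -1672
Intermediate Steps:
x(A) = 20 + 4*A (x(A) = 4*(A + 5) = 4*(5 + A) = 20 + 4*A)
19*x(-27) = 19*(20 + 4*(-27)) = 19*(20 - 108) = 19*(-88) = -1672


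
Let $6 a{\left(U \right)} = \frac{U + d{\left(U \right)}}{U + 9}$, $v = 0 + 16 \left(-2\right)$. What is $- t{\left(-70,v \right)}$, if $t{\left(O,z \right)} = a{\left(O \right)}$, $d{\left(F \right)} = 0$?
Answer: $- \frac{35}{183} \approx -0.19126$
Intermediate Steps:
$v = -32$ ($v = 0 - 32 = -32$)
$a{\left(U \right)} = \frac{U}{6 \left(9 + U\right)}$ ($a{\left(U \right)} = \frac{\left(U + 0\right) \frac{1}{U + 9}}{6} = \frac{U \frac{1}{9 + U}}{6} = \frac{U}{6 \left(9 + U\right)}$)
$t{\left(O,z \right)} = \frac{O}{6 \left(9 + O\right)}$
$- t{\left(-70,v \right)} = - \frac{-70}{6 \left(9 - 70\right)} = - \frac{-70}{6 \left(-61\right)} = - \frac{\left(-70\right) \left(-1\right)}{6 \cdot 61} = \left(-1\right) \frac{35}{183} = - \frac{35}{183}$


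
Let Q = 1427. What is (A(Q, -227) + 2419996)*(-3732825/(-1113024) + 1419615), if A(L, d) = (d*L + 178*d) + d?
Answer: 541288026444626815/185504 ≈ 2.9179e+12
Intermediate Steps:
A(L, d) = 179*d + L*d (A(L, d) = (L*d + 178*d) + d = (178*d + L*d) + d = 179*d + L*d)
(A(Q, -227) + 2419996)*(-3732825/(-1113024) + 1419615) = (-227*(179 + 1427) + 2419996)*(-3732825/(-1113024) + 1419615) = (-227*1606 + 2419996)*(-3732825*(-1/1113024) + 1419615) = (-364562 + 2419996)*(1244275/371008 + 1419615) = 2055434*(526689766195/371008) = 541288026444626815/185504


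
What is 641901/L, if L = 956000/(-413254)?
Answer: -132634077927/478000 ≈ -2.7748e+5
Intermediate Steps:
L = -478000/206627 (L = 956000*(-1/413254) = -478000/206627 ≈ -2.3133)
641901/L = 641901/(-478000/206627) = 641901*(-206627/478000) = -132634077927/478000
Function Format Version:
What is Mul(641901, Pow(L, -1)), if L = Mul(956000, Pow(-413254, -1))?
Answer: Rational(-132634077927, 478000) ≈ -2.7748e+5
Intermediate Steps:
L = Rational(-478000, 206627) (L = Mul(956000, Rational(-1, 413254)) = Rational(-478000, 206627) ≈ -2.3133)
Mul(641901, Pow(L, -1)) = Mul(641901, Pow(Rational(-478000, 206627), -1)) = Mul(641901, Rational(-206627, 478000)) = Rational(-132634077927, 478000)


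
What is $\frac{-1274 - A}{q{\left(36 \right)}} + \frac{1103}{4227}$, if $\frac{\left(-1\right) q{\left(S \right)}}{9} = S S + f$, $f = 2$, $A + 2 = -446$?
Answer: $\frac{46262}{139491} \approx 0.33165$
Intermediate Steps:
$A = -448$ ($A = -2 - 446 = -448$)
$q{\left(S \right)} = -18 - 9 S^{2}$ ($q{\left(S \right)} = - 9 \left(S S + 2\right) = - 9 \left(S^{2} + 2\right) = - 9 \left(2 + S^{2}\right) = -18 - 9 S^{2}$)
$\frac{-1274 - A}{q{\left(36 \right)}} + \frac{1103}{4227} = \frac{-1274 - -448}{-18 - 9 \cdot 36^{2}} + \frac{1103}{4227} = \frac{-1274 + 448}{-18 - 11664} + 1103 \cdot \frac{1}{4227} = - \frac{826}{-18 - 11664} + \frac{1103}{4227} = - \frac{826}{-11682} + \frac{1103}{4227} = \left(-826\right) \left(- \frac{1}{11682}\right) + \frac{1103}{4227} = \frac{7}{99} + \frac{1103}{4227} = \frac{46262}{139491}$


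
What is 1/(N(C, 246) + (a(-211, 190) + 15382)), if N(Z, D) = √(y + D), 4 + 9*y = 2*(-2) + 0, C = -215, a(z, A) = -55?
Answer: 137943/2114250155 - 3*√2206/2114250155 ≈ 6.5178e-5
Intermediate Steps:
y = -8/9 (y = -4/9 + (2*(-2) + 0)/9 = -4/9 + (-4 + 0)/9 = -4/9 + (⅑)*(-4) = -4/9 - 4/9 = -8/9 ≈ -0.88889)
N(Z, D) = √(-8/9 + D)
1/(N(C, 246) + (a(-211, 190) + 15382)) = 1/(√(-8 + 9*246)/3 + (-55 + 15382)) = 1/(√(-8 + 2214)/3 + 15327) = 1/(√2206/3 + 15327) = 1/(15327 + √2206/3)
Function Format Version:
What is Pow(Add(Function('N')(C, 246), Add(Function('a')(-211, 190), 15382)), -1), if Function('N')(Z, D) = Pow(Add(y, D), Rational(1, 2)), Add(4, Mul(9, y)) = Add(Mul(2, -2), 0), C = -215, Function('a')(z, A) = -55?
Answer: Add(Rational(137943, 2114250155), Mul(Rational(-3, 2114250155), Pow(2206, Rational(1, 2)))) ≈ 6.5178e-5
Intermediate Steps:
y = Rational(-8, 9) (y = Add(Rational(-4, 9), Mul(Rational(1, 9), Add(Mul(2, -2), 0))) = Add(Rational(-4, 9), Mul(Rational(1, 9), Add(-4, 0))) = Add(Rational(-4, 9), Mul(Rational(1, 9), -4)) = Add(Rational(-4, 9), Rational(-4, 9)) = Rational(-8, 9) ≈ -0.88889)
Function('N')(Z, D) = Pow(Add(Rational(-8, 9), D), Rational(1, 2))
Pow(Add(Function('N')(C, 246), Add(Function('a')(-211, 190), 15382)), -1) = Pow(Add(Mul(Rational(1, 3), Pow(Add(-8, Mul(9, 246)), Rational(1, 2))), Add(-55, 15382)), -1) = Pow(Add(Mul(Rational(1, 3), Pow(Add(-8, 2214), Rational(1, 2))), 15327), -1) = Pow(Add(Mul(Rational(1, 3), Pow(2206, Rational(1, 2))), 15327), -1) = Pow(Add(15327, Mul(Rational(1, 3), Pow(2206, Rational(1, 2)))), -1)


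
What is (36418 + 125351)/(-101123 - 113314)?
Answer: -53923/71479 ≈ -0.75439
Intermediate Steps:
(36418 + 125351)/(-101123 - 113314) = 161769/(-214437) = 161769*(-1/214437) = -53923/71479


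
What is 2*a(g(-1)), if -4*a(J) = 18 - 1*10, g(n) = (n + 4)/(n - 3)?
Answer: -4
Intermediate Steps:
g(n) = (4 + n)/(-3 + n)
a(J) = -2 (a(J) = -(18 - 1*10)/4 = -(18 - 10)/4 = -¼*8 = -2)
2*a(g(-1)) = 2*(-2) = -4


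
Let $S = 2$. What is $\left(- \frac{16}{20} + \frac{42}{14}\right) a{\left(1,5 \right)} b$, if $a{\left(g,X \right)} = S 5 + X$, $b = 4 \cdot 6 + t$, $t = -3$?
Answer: $693$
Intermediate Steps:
$b = 21$ ($b = 4 \cdot 6 - 3 = 24 - 3 = 21$)
$a{\left(g,X \right)} = 10 + X$ ($a{\left(g,X \right)} = 2 \cdot 5 + X = 10 + X$)
$\left(- \frac{16}{20} + \frac{42}{14}\right) a{\left(1,5 \right)} b = \left(- \frac{16}{20} + \frac{42}{14}\right) \left(10 + 5\right) 21 = \left(\left(-16\right) \frac{1}{20} + 42 \cdot \frac{1}{14}\right) 15 \cdot 21 = \left(- \frac{4}{5} + 3\right) 15 \cdot 21 = \frac{11}{5} \cdot 15 \cdot 21 = 33 \cdot 21 = 693$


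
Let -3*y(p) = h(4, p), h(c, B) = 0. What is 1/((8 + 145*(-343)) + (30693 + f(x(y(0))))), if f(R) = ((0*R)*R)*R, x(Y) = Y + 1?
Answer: -1/19034 ≈ -5.2538e-5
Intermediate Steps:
y(p) = 0 (y(p) = -⅓*0 = 0)
x(Y) = 1 + Y
f(R) = 0 (f(R) = (0*R)*R = 0*R = 0)
1/((8 + 145*(-343)) + (30693 + f(x(y(0))))) = 1/((8 + 145*(-343)) + (30693 + 0)) = 1/((8 - 49735) + 30693) = 1/(-49727 + 30693) = 1/(-19034) = -1/19034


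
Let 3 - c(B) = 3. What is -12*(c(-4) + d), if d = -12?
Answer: 144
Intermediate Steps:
c(B) = 0 (c(B) = 3 - 1*3 = 3 - 3 = 0)
-12*(c(-4) + d) = -12*(0 - 12) = -12*(-12) = 144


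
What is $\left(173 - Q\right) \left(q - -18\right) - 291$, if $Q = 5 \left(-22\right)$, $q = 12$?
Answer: $8199$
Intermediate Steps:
$Q = -110$
$\left(173 - Q\right) \left(q - -18\right) - 291 = \left(173 - -110\right) \left(12 - -18\right) - 291 = \left(173 + 110\right) \left(12 + 18\right) - 291 = 283 \cdot 30 - 291 = 8490 - 291 = 8199$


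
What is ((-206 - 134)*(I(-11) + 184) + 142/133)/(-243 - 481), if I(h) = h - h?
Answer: 4160169/48146 ≈ 86.407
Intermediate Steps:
I(h) = 0
((-206 - 134)*(I(-11) + 184) + 142/133)/(-243 - 481) = ((-206 - 134)*(0 + 184) + 142/133)/(-243 - 481) = (-340*184 + 142*(1/133))/(-724) = (-62560 + 142/133)*(-1/724) = -8320338/133*(-1/724) = 4160169/48146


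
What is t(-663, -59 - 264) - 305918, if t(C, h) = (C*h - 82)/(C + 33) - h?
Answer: -27534131/90 ≈ -3.0594e+5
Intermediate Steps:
t(C, h) = -h + (-82 + C*h)/(33 + C) (t(C, h) = (-82 + C*h)/(33 + C) - h = -h + (-82 + C*h)/(33 + C))
t(-663, -59 - 264) - 305918 = (-82 - 33*(-59 - 264))/(33 - 663) - 305918 = (-82 - 33*(-323))/(-630) - 305918 = -(-82 + 10659)/630 - 305918 = -1/630*10577 - 305918 = -1511/90 - 305918 = -27534131/90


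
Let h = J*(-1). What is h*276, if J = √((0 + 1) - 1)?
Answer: 0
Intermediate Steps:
J = 0 (J = √(1 - 1) = √0 = 0)
h = 0 (h = 0*(-1) = 0)
h*276 = 0*276 = 0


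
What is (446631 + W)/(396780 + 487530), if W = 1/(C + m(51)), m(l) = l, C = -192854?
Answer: 43055898346/85248810465 ≈ 0.50506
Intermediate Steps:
W = -1/192803 (W = 1/(-192854 + 51) = 1/(-192803) = -1/192803 ≈ -5.1866e-6)
(446631 + W)/(396780 + 487530) = (446631 - 1/192803)/(396780 + 487530) = (86111796692/192803)/884310 = (86111796692/192803)*(1/884310) = 43055898346/85248810465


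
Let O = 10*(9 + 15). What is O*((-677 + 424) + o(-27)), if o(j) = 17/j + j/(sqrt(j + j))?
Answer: -547840/9 + 360*I*sqrt(6) ≈ -60871.0 + 881.82*I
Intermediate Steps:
o(j) = 17/j + sqrt(2)*sqrt(j)/2 (o(j) = 17/j + j/(sqrt(2*j)) = 17/j + j/((sqrt(2)*sqrt(j))) = 17/j + j*(sqrt(2)/(2*sqrt(j))) = 17/j + sqrt(2)*sqrt(j)/2)
O = 240 (O = 10*24 = 240)
O*((-677 + 424) + o(-27)) = 240*((-677 + 424) + (1/2)*(34 + sqrt(2)*(-27)**(3/2))/(-27)) = 240*(-253 + (1/2)*(-1/27)*(34 + sqrt(2)*(-81*I*sqrt(3)))) = 240*(-253 + (1/2)*(-1/27)*(34 - 81*I*sqrt(6))) = 240*(-253 + (-17/27 + 3*I*sqrt(6)/2)) = 240*(-6848/27 + 3*I*sqrt(6)/2) = -547840/9 + 360*I*sqrt(6)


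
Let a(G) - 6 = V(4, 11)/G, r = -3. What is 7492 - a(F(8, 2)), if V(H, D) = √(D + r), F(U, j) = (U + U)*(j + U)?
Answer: 7486 - √2/80 ≈ 7486.0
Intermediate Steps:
F(U, j) = 2*U*(U + j) (F(U, j) = (2*U)*(U + j) = 2*U*(U + j))
V(H, D) = √(-3 + D) (V(H, D) = √(D - 3) = √(-3 + D))
a(G) = 6 + 2*√2/G (a(G) = 6 + √(-3 + 11)/G = 6 + √8/G = 6 + (2*√2)/G = 6 + 2*√2/G)
7492 - a(F(8, 2)) = 7492 - (6 + 2*√2/((2*8*(8 + 2)))) = 7492 - (6 + 2*√2/((2*8*10))) = 7492 - (6 + 2*√2/160) = 7492 - (6 + 2*√2*(1/160)) = 7492 - (6 + √2/80) = 7492 + (-6 - √2/80) = 7486 - √2/80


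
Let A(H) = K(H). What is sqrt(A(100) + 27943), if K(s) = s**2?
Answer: sqrt(37943) ≈ 194.79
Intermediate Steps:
A(H) = H**2
sqrt(A(100) + 27943) = sqrt(100**2 + 27943) = sqrt(10000 + 27943) = sqrt(37943)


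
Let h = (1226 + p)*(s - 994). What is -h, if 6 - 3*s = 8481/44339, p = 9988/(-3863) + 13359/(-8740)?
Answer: 362929514668961409/299400161636 ≈ 1.2122e+6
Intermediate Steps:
p = -138900937/33762620 (p = 9988*(-1/3863) + 13359*(-1/8740) = -9988/3863 - 13359/8740 = -138900937/33762620 ≈ -4.1140)
s = 85851/44339 (s = 2 - 2827/44339 = 85851/44339 ≈ 1.9362)
h = -362929514668961409/299400161636 (h = (1226 - 138900937/33762620)*(85851/44339 - 994) = (41254071183/33762620)*(-43987115/44339) = -362929514668961409/299400161636 ≈ -1.2122e+6)
-h = -1*(-362929514668961409/299400161636) = 362929514668961409/299400161636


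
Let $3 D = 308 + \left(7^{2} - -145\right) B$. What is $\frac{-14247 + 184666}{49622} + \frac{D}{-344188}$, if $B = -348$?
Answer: $\frac{44825830301}{12809472702} \approx 3.4994$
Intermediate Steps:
$D = - \frac{67204}{3}$ ($D = \frac{308 + \left(7^{2} - -145\right) \left(-348\right)}{3} = \frac{308 + \left(49 + 145\right) \left(-348\right)}{3} = \frac{308 + 194 \left(-348\right)}{3} = \frac{308 - 67512}{3} = \frac{1}{3} \left(-67204\right) = - \frac{67204}{3} \approx -22401.0$)
$\frac{-14247 + 184666}{49622} + \frac{D}{-344188} = \frac{-14247 + 184666}{49622} - \frac{67204}{3 \left(-344188\right)} = 170419 \cdot \frac{1}{49622} - - \frac{16801}{258141} = \frac{170419}{49622} + \frac{16801}{258141} = \frac{44825830301}{12809472702}$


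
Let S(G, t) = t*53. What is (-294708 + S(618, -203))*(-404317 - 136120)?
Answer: 165085669079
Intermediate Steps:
S(G, t) = 53*t
(-294708 + S(618, -203))*(-404317 - 136120) = (-294708 + 53*(-203))*(-404317 - 136120) = (-294708 - 10759)*(-540437) = -305467*(-540437) = 165085669079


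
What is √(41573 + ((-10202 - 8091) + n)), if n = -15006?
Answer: √8274 ≈ 90.962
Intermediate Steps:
√(41573 + ((-10202 - 8091) + n)) = √(41573 + ((-10202 - 8091) - 15006)) = √(41573 + (-18293 - 15006)) = √(41573 - 33299) = √8274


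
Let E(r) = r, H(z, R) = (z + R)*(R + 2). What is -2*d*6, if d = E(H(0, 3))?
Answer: -180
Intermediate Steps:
H(z, R) = (2 + R)*(R + z) (H(z, R) = (R + z)*(2 + R) = (2 + R)*(R + z))
d = 15 (d = 3**2 + 2*3 + 2*0 + 3*0 = 9 + 6 + 0 + 0 = 15)
-2*d*6 = -2*15*6 = -30*6 = -180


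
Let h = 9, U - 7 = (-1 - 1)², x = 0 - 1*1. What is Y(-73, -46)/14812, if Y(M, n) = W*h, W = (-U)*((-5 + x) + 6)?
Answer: 0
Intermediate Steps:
x = -1 (x = 0 - 1 = -1)
U = 11 (U = 7 + (-1 - 1)² = 7 + (-2)² = 7 + 4 = 11)
W = 0 (W = (-1*11)*((-5 - 1) + 6) = -11*(-6 + 6) = -11*0 = 0)
Y(M, n) = 0 (Y(M, n) = 0*9 = 0)
Y(-73, -46)/14812 = 0/14812 = 0*(1/14812) = 0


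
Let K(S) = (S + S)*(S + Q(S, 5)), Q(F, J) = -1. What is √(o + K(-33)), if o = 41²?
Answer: 5*√157 ≈ 62.650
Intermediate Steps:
o = 1681
K(S) = 2*S*(-1 + S) (K(S) = (S + S)*(S - 1) = (2*S)*(-1 + S) = 2*S*(-1 + S))
√(o + K(-33)) = √(1681 + 2*(-33)*(-1 - 33)) = √(1681 + 2*(-33)*(-34)) = √(1681 + 2244) = √3925 = 5*√157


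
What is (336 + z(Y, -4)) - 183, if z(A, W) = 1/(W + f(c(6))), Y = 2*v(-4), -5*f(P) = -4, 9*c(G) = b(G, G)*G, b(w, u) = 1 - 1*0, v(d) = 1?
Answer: 2443/16 ≈ 152.69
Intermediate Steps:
b(w, u) = 1 (b(w, u) = 1 + 0 = 1)
c(G) = G/9 (c(G) = (1*G)/9 = G/9)
f(P) = 4/5 (f(P) = -1/5*(-4) = 4/5)
Y = 2 (Y = 2*1 = 2)
z(A, W) = 1/(4/5 + W) (z(A, W) = 1/(W + 4/5) = 1/(4/5 + W))
(336 + z(Y, -4)) - 183 = (336 + 5/(4 + 5*(-4))) - 183 = (336 + 5/(4 - 20)) - 183 = (336 + 5/(-16)) - 183 = (336 + 5*(-1/16)) - 183 = (336 - 5/16) - 183 = 5371/16 - 183 = 2443/16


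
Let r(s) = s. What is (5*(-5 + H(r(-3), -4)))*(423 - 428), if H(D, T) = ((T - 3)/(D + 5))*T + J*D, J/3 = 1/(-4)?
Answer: -1125/4 ≈ -281.25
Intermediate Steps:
J = -¾ (J = 3/(-4) = 3*(-¼) = -¾ ≈ -0.75000)
H(D, T) = -3*D/4 + T*(-3 + T)/(5 + D) (H(D, T) = ((T - 3)/(D + 5))*T - 3*D/4 = ((-3 + T)/(5 + D))*T - 3*D/4 = T*(-3 + T)/(5 + D) - 3*D/4 = -3*D/4 + T*(-3 + T)/(5 + D))
(5*(-5 + H(r(-3), -4)))*(423 - 428) = (5*(-5 + (-15*(-3) - 12*(-4) - 3*(-3)² + 4*(-4)²)/(4*(5 - 3))))*(423 - 428) = (5*(-5 + (¼)*(45 + 48 - 3*9 + 4*16)/2))*(-5) = (5*(-5 + (¼)*(½)*(45 + 48 - 27 + 64)))*(-5) = (5*(-5 + (¼)*(½)*130))*(-5) = (5*(-5 + 65/4))*(-5) = (5*(45/4))*(-5) = (225/4)*(-5) = -1125/4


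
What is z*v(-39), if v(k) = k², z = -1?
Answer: -1521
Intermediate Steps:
z*v(-39) = -1*(-39)² = -1*1521 = -1521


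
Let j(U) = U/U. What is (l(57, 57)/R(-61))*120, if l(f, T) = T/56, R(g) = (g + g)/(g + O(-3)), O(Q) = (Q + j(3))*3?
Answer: 57285/854 ≈ 67.078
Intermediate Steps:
j(U) = 1
O(Q) = 3 + 3*Q (O(Q) = (Q + 1)*3 = (1 + Q)*3 = 3 + 3*Q)
R(g) = 2*g/(-6 + g) (R(g) = (g + g)/(g + (3 + 3*(-3))) = (2*g)/(g + (3 - 9)) = (2*g)/(g - 6) = (2*g)/(-6 + g) = 2*g/(-6 + g))
l(f, T) = T/56 (l(f, T) = T*(1/56) = T/56)
(l(57, 57)/R(-61))*120 = (((1/56)*57)/((2*(-61)/(-6 - 61))))*120 = (57/(56*((2*(-61)/(-67)))))*120 = (57/(56*((2*(-61)*(-1/67)))))*120 = (57/(56*(122/67)))*120 = ((57/56)*(67/122))*120 = (3819/6832)*120 = 57285/854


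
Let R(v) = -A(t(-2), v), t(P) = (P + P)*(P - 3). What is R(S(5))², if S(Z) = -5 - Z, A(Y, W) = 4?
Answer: 16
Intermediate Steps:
t(P) = 2*P*(-3 + P) (t(P) = (2*P)*(-3 + P) = 2*P*(-3 + P))
R(v) = -4 (R(v) = -1*4 = -4)
R(S(5))² = (-4)² = 16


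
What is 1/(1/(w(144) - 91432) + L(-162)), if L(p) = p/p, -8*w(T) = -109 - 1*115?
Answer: 91404/91403 ≈ 1.0000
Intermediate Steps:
w(T) = 28 (w(T) = -(-109 - 1*115)/8 = -(-109 - 115)/8 = -1/8*(-224) = 28)
L(p) = 1
1/(1/(w(144) - 91432) + L(-162)) = 1/(1/(28 - 91432) + 1) = 1/(1/(-91404) + 1) = 1/(-1/91404 + 1) = 1/(91403/91404) = 91404/91403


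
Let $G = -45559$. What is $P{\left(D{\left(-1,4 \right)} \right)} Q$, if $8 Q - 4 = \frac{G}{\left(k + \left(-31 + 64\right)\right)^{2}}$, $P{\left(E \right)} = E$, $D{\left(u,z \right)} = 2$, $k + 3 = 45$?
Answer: $- \frac{23059}{22500} \approx -1.0248$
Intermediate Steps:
$k = 42$ ($k = -3 + 45 = 42$)
$Q = - \frac{23059}{45000}$ ($Q = \frac{1}{2} + \frac{\left(-45559\right) \frac{1}{\left(42 + \left(-31 + 64\right)\right)^{2}}}{8} = \frac{1}{2} + \frac{\left(-45559\right) \frac{1}{\left(42 + 33\right)^{2}}}{8} = \frac{1}{2} + \frac{\left(-45559\right) \frac{1}{75^{2}}}{8} = \frac{1}{2} + \frac{\left(-45559\right) \frac{1}{5625}}{8} = \frac{1}{2} + \frac{1}{8} \left(- \frac{45559}{5625}\right) = \frac{1}{2} - \frac{45559}{45000} = - \frac{23059}{45000} \approx -0.51242$)
$P{\left(D{\left(-1,4 \right)} \right)} Q = 2 \left(- \frac{23059}{45000}\right) = - \frac{23059}{22500}$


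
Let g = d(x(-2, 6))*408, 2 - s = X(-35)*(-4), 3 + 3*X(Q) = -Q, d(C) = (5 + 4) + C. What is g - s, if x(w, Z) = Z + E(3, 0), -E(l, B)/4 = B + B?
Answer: 18226/3 ≈ 6075.3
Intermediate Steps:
E(l, B) = -8*B (E(l, B) = -4*(B + B) = -8*B)
x(w, Z) = Z (x(w, Z) = Z - 8*0 = Z + 0 = Z)
d(C) = 9 + C
X(Q) = -1 - Q/3 (X(Q) = -1 + (-Q)/3 = -1 - Q/3)
s = 134/3 (s = 2 - (-1 - ⅓*(-35))*(-4) = 2 - (-1 + 35/3)*(-4) = 2 - 32*(-4)/3 = 2 - 1*(-128/3) = 2 + 128/3 = 134/3 ≈ 44.667)
g = 6120 (g = (9 + 6)*408 = 15*408 = 6120)
g - s = 6120 - 1*134/3 = 6120 - 134/3 = 18226/3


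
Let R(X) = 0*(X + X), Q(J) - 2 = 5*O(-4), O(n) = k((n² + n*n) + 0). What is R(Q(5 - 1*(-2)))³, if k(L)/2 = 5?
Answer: 0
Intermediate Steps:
k(L) = 10 (k(L) = 2*5 = 10)
O(n) = 10
Q(J) = 52 (Q(J) = 2 + 5*10 = 2 + 50 = 52)
R(X) = 0 (R(X) = 0*(2*X) = 0)
R(Q(5 - 1*(-2)))³ = 0³ = 0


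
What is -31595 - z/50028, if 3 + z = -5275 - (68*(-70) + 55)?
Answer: -526878029/16676 ≈ -31595.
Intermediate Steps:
z = -573 (z = -3 + (-5275 - (68*(-70) + 55)) = -3 + (-5275 - (-4760 + 55)) = -3 + (-5275 - 1*(-4705)) = -3 + (-5275 + 4705) = -3 - 570 = -573)
-31595 - z/50028 = -31595 - (-573)/50028 = -31595 - 1*(-191/16676) = -31595 + 191/16676 = -526878029/16676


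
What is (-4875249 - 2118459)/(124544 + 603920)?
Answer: -1748427/182116 ≈ -9.6006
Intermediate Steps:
(-4875249 - 2118459)/(124544 + 603920) = -6993708/728464 = -6993708*1/728464 = -1748427/182116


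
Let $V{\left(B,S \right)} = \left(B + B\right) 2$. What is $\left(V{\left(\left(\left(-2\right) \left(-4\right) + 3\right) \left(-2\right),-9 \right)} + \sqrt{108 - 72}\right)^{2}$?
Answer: $6724$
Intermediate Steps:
$V{\left(B,S \right)} = 4 B$ ($V{\left(B,S \right)} = 2 B 2 = 4 B$)
$\left(V{\left(\left(\left(-2\right) \left(-4\right) + 3\right) \left(-2\right),-9 \right)} + \sqrt{108 - 72}\right)^{2} = \left(4 \left(\left(-2\right) \left(-4\right) + 3\right) \left(-2\right) + \sqrt{108 - 72}\right)^{2} = \left(4 \left(8 + 3\right) \left(-2\right) + \sqrt{36}\right)^{2} = \left(4 \cdot 11 \left(-2\right) + 6\right)^{2} = \left(4 \left(-22\right) + 6\right)^{2} = \left(-88 + 6\right)^{2} = \left(-82\right)^{2} = 6724$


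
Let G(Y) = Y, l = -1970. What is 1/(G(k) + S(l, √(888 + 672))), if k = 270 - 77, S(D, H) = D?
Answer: -1/1777 ≈ -0.00056275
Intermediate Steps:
k = 193
1/(G(k) + S(l, √(888 + 672))) = 1/(193 - 1970) = 1/(-1777) = -1/1777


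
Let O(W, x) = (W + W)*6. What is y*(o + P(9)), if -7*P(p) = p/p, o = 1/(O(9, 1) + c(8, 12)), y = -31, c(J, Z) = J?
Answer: 3379/812 ≈ 4.1613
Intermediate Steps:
O(W, x) = 12*W (O(W, x) = (2*W)*6 = 12*W)
o = 1/116 (o = 1/(12*9 + 8) = 1/(108 + 8) = 1/116 ≈ 0.0086207)
P(p) = -1/7 (P(p) = -p/(7*p) = -1/7*1 = -1/7)
y*(o + P(9)) = -31*(1/116 - 1/7) = -31*(-109/812) = 3379/812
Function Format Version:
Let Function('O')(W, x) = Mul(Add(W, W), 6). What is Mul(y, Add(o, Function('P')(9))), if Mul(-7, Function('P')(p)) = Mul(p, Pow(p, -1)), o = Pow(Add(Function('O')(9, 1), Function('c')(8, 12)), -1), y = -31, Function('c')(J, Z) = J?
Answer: Rational(3379, 812) ≈ 4.1613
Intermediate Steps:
Function('O')(W, x) = Mul(12, W) (Function('O')(W, x) = Mul(Mul(2, W), 6) = Mul(12, W))
o = Rational(1, 116) (o = Pow(Add(Mul(12, 9), 8), -1) = Pow(Add(108, 8), -1) = Pow(116, -1) = Rational(1, 116) ≈ 0.0086207)
Function('P')(p) = Rational(-1, 7) (Function('P')(p) = Mul(Rational(-1, 7), Mul(p, Pow(p, -1))) = Mul(Rational(-1, 7), 1) = Rational(-1, 7))
Mul(y, Add(o, Function('P')(9))) = Mul(-31, Add(Rational(1, 116), Rational(-1, 7))) = Mul(-31, Rational(-109, 812)) = Rational(3379, 812)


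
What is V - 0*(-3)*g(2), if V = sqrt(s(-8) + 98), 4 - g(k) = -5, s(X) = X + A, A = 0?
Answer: 3*sqrt(10) ≈ 9.4868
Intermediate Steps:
s(X) = X (s(X) = X + 0 = X)
g(k) = 9 (g(k) = 4 - 1*(-5) = 4 + 5 = 9)
V = 3*sqrt(10) (V = sqrt(-8 + 98) = sqrt(90) = 3*sqrt(10) ≈ 9.4868)
V - 0*(-3)*g(2) = 3*sqrt(10) - 0*(-3)*9 = 3*sqrt(10) - 0*9 = 3*sqrt(10) - 1*0 = 3*sqrt(10) + 0 = 3*sqrt(10)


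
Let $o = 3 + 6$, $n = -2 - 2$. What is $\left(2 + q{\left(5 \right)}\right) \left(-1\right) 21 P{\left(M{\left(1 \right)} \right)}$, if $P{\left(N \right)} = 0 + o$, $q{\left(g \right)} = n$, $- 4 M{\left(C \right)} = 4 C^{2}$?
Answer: $378$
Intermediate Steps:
$n = -4$
$o = 9$
$M{\left(C \right)} = - C^{2}$ ($M{\left(C \right)} = - \frac{4 C^{2}}{4} = - C^{2}$)
$q{\left(g \right)} = -4$
$P{\left(N \right)} = 9$ ($P{\left(N \right)} = 0 + 9 = 9$)
$\left(2 + q{\left(5 \right)}\right) \left(-1\right) 21 P{\left(M{\left(1 \right)} \right)} = \left(2 - 4\right) \left(-1\right) 21 \cdot 9 = \left(-2\right) \left(-1\right) 21 \cdot 9 = 2 \cdot 21 \cdot 9 = 42 \cdot 9 = 378$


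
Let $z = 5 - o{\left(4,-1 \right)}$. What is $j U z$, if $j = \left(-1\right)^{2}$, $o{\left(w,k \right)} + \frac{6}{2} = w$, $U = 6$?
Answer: $24$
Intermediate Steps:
$o{\left(w,k \right)} = -3 + w$
$j = 1$
$z = 4$ ($z = 5 - \left(-3 + 4\right) = 5 - 1 = 4$)
$j U z = 1 \cdot 6 \cdot 4 = 6 \cdot 4 = 24$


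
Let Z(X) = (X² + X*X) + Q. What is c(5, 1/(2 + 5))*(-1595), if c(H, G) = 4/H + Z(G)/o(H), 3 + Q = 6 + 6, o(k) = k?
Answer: -203841/49 ≈ -4160.0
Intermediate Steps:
Q = 9 (Q = -3 + (6 + 6) = -3 + 12 = 9)
Z(X) = 9 + 2*X² (Z(X) = (X² + X*X) + 9 = (X² + X²) + 9 = 2*X² + 9 = 9 + 2*X²)
c(H, G) = 4/H + (9 + 2*G²)/H
c(5, 1/(2 + 5))*(-1595) = ((13 + 2*(1/(2 + 5))²)/5)*(-1595) = ((13 + 2*(1/7)²)/5)*(-1595) = ((13 + 2*(⅐)²)/5)*(-1595) = ((13 + 2*(1/49))/5)*(-1595) = ((13 + 2/49)/5)*(-1595) = ((⅕)*(639/49))*(-1595) = (639/245)*(-1595) = -203841/49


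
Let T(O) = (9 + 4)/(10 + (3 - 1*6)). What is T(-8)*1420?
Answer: 18460/7 ≈ 2637.1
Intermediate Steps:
T(O) = 13/7 (T(O) = 13/(10 + (3 - 6)) = 13/(10 - 3) = 13/7)
T(-8)*1420 = (13/7)*1420 = 18460/7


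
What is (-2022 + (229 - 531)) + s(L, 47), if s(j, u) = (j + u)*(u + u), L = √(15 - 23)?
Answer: 2094 + 188*I*√2 ≈ 2094.0 + 265.87*I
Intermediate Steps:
L = 2*I*√2 (L = √(-8) = 2*I*√2 ≈ 2.8284*I)
s(j, u) = 2*u*(j + u) (s(j, u) = (j + u)*(2*u) = 2*u*(j + u))
(-2022 + (229 - 531)) + s(L, 47) = (-2022 + (229 - 531)) + 2*47*(2*I*√2 + 47) = (-2022 - 302) + 2*47*(47 + 2*I*√2) = -2324 + (4418 + 188*I*√2) = 2094 + 188*I*√2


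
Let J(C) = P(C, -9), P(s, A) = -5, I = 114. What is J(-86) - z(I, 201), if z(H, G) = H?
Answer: -119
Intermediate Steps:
J(C) = -5
J(-86) - z(I, 201) = -5 - 1*114 = -5 - 114 = -119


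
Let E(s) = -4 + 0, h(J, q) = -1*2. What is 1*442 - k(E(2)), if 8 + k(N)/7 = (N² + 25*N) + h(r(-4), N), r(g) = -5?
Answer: 1100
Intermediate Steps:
h(J, q) = -2
E(s) = -4
k(N) = -70 + 7*N² + 175*N (k(N) = -56 + 7*((N² + 25*N) - 2) = -56 + 7*(-2 + N² + 25*N) = -56 + (-14 + 7*N² + 175*N) = -70 + 7*N² + 175*N)
1*442 - k(E(2)) = 1*442 - (-70 + 7*(-4)² + 175*(-4)) = 442 - (-70 + 7*16 - 700) = 442 - (-70 + 112 - 700) = 442 - 1*(-658) = 442 + 658 = 1100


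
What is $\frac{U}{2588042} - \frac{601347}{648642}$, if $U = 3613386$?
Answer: $\frac{131247104873}{279785456494} \approx 0.4691$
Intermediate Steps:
$\frac{U}{2588042} - \frac{601347}{648642} = \frac{3613386}{2588042} - \frac{601347}{648642} = 3613386 \cdot \frac{1}{2588042} - \frac{200449}{216214} = \frac{1806693}{1294021} - \frac{200449}{216214} = \frac{131247104873}{279785456494}$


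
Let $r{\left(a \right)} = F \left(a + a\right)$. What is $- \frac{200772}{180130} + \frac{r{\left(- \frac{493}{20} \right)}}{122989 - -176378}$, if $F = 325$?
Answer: $- \frac{2172091181}{1859481990} \approx -1.1681$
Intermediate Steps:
$r{\left(a \right)} = 650 a$ ($r{\left(a \right)} = 325 \left(a + a\right) = 325 \cdot 2 a = 650 a$)
$- \frac{200772}{180130} + \frac{r{\left(- \frac{493}{20} \right)}}{122989 - -176378} = - \frac{200772}{180130} + \frac{650 \left(- \frac{493}{20}\right)}{122989 - -176378} = \left(-200772\right) \frac{1}{180130} + \frac{650 \left(\left(-493\right) \frac{1}{20}\right)}{122989 + 176378} = - \frac{100386}{90065} + \frac{650 \left(- \frac{493}{20}\right)}{299367} = - \frac{100386}{90065} - \frac{1105}{20646} = - \frac{2172091181}{1859481990}$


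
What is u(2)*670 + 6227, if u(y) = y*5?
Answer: 12927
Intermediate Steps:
u(y) = 5*y
u(2)*670 + 6227 = (5*2)*670 + 6227 = 10*670 + 6227 = 6700 + 6227 = 12927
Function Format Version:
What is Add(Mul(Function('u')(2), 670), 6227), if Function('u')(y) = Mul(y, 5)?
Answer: 12927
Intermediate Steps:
Function('u')(y) = Mul(5, y)
Add(Mul(Function('u')(2), 670), 6227) = Add(Mul(Mul(5, 2), 670), 6227) = Add(Mul(10, 670), 6227) = Add(6700, 6227) = 12927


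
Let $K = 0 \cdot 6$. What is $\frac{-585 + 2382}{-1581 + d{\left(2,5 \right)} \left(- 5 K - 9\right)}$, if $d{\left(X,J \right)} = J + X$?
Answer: $- \frac{599}{548} \approx -1.0931$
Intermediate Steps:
$K = 0$
$\frac{-585 + 2382}{-1581 + d{\left(2,5 \right)} \left(- 5 K - 9\right)} = \frac{-585 + 2382}{-1581 + \left(5 + 2\right) \left(\left(-5\right) 0 - 9\right)} = \frac{1797}{-1581 + 7 \left(0 - 9\right)} = \frac{1797}{-1581 + 7 \left(-9\right)} = \frac{1797}{-1581 - 63} = \frac{1797}{-1644} = 1797 \left(- \frac{1}{1644}\right) = - \frac{599}{548}$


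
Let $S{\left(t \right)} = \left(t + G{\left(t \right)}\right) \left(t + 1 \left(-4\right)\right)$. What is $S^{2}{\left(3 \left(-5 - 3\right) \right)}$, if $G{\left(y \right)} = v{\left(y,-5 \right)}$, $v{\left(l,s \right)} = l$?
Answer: $1806336$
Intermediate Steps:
$G{\left(y \right)} = y$
$S{\left(t \right)} = 2 t \left(-4 + t\right)$ ($S{\left(t \right)} = \left(t + t\right) \left(t + 1 \left(-4\right)\right) = 2 t \left(t - 4\right) = 2 t \left(-4 + t\right)$)
$S^{2}{\left(3 \left(-5 - 3\right) \right)} = \left(2 \cdot 3 \left(-5 - 3\right) \left(-4 + 3 \left(-5 - 3\right)\right)\right)^{2} = \left(2 \cdot 3 \left(-8\right) \left(-4 + 3 \left(-8\right)\right)\right)^{2} = \left(2 \left(-24\right) \left(-4 - 24\right)\right)^{2} = \left(2 \left(-24\right) \left(-28\right)\right)^{2} = 1344^{2} = 1806336$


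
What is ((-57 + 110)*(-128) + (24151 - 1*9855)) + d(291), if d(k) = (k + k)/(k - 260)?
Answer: 233454/31 ≈ 7530.8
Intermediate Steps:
d(k) = 2*k/(-260 + k) (d(k) = (2*k)/(-260 + k) = 2*k/(-260 + k))
((-57 + 110)*(-128) + (24151 - 1*9855)) + d(291) = ((-57 + 110)*(-128) + (24151 - 1*9855)) + 2*291/(-260 + 291) = (53*(-128) + (24151 - 9855)) + 2*291/31 = (-6784 + 14296) + 2*291*(1/31) = 7512 + 582/31 = 233454/31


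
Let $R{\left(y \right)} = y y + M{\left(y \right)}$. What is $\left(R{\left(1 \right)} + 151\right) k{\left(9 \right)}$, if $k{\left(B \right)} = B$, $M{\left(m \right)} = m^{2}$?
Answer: $1377$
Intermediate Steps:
$R{\left(y \right)} = 2 y^{2}$ ($R{\left(y \right)} = y y + y^{2} = y^{2} + y^{2} = 2 y^{2}$)
$\left(R{\left(1 \right)} + 151\right) k{\left(9 \right)} = \left(2 \cdot 1^{2} + 151\right) 9 = \left(2 \cdot 1 + 151\right) 9 = \left(2 + 151\right) 9 = 153 \cdot 9 = 1377$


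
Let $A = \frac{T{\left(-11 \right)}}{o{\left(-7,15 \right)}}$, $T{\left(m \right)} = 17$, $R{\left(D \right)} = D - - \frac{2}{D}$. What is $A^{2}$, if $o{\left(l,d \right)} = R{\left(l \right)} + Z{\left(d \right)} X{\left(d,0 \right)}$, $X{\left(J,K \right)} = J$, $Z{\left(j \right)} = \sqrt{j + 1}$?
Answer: $\frac{14161}{136161} \approx 0.104$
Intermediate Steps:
$Z{\left(j \right)} = \sqrt{1 + j}$
$R{\left(D \right)} = D + \frac{2}{D}$
$o{\left(l,d \right)} = l + \frac{2}{l} + d \sqrt{1 + d}$ ($o{\left(l,d \right)} = \left(l + \frac{2}{l}\right) + \sqrt{1 + d} d = \left(l + \frac{2}{l}\right) + d \sqrt{1 + d} = l + \frac{2}{l} + d \sqrt{1 + d}$)
$A = \frac{119}{369}$ ($A = \frac{17}{-7 + \frac{2}{-7} + 15 \sqrt{1 + 15}} = \frac{17}{-7 + 2 \left(- \frac{1}{7}\right) + 15 \sqrt{16}} = \frac{17}{-7 - \frac{2}{7} + 15 \cdot 4} = \frac{17}{-7 - \frac{2}{7} + 60} = \frac{17}{\frac{369}{7}} = 17 \cdot \frac{7}{369} = \frac{119}{369} \approx 0.32249$)
$A^{2} = \left(\frac{119}{369}\right)^{2} = \frac{14161}{136161}$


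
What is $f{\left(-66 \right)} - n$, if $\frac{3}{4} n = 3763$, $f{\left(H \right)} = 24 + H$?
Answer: $- \frac{15178}{3} \approx -5059.3$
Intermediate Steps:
$n = \frac{15052}{3}$ ($n = \frac{4}{3} \cdot 3763 = \frac{15052}{3} \approx 5017.3$)
$f{\left(-66 \right)} - n = \left(24 - 66\right) - \frac{15052}{3} = -42 - \frac{15052}{3} = - \frac{15178}{3}$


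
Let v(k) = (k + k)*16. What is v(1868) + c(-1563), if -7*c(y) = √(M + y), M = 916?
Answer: 59776 - I*√647/7 ≈ 59776.0 - 3.6337*I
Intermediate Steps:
v(k) = 32*k (v(k) = (2*k)*16 = 32*k)
c(y) = -√(916 + y)/7
v(1868) + c(-1563) = 32*1868 - √(916 - 1563)/7 = 59776 - I*√647/7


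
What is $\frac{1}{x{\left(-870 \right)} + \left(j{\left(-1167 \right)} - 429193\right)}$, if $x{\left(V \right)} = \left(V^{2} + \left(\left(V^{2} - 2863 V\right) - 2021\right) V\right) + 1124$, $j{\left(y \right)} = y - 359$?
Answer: $- \frac{1}{2823422125} \approx -3.5418 \cdot 10^{-10}$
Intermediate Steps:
$j{\left(y \right)} = -359 + y$
$x{\left(V \right)} = 1124 + V^{2} + V \left(-2021 + V^{2} - 2863 V\right)$ ($x{\left(V \right)} = \left(V^{2} + \left(-2021 + V^{2} - 2863 V\right) V\right) + 1124 = \left(V^{2} + V \left(-2021 + V^{2} - 2863 V\right)\right) + 1124 = 1124 + V^{2} + V \left(-2021 + V^{2} - 2863 V\right)$)
$\frac{1}{x{\left(-870 \right)} + \left(j{\left(-1167 \right)} - 429193\right)} = \frac{1}{\left(1124 + \left(-870\right)^{3} - 2862 \left(-870\right)^{2} - -1758270\right) - 430719} = \frac{1}{\left(1124 - 658503000 - 2166247800 + 1758270\right) - 430719} = \frac{1}{-2822991406 - 430719} = \frac{1}{-2823422125} = - \frac{1}{2823422125}$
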